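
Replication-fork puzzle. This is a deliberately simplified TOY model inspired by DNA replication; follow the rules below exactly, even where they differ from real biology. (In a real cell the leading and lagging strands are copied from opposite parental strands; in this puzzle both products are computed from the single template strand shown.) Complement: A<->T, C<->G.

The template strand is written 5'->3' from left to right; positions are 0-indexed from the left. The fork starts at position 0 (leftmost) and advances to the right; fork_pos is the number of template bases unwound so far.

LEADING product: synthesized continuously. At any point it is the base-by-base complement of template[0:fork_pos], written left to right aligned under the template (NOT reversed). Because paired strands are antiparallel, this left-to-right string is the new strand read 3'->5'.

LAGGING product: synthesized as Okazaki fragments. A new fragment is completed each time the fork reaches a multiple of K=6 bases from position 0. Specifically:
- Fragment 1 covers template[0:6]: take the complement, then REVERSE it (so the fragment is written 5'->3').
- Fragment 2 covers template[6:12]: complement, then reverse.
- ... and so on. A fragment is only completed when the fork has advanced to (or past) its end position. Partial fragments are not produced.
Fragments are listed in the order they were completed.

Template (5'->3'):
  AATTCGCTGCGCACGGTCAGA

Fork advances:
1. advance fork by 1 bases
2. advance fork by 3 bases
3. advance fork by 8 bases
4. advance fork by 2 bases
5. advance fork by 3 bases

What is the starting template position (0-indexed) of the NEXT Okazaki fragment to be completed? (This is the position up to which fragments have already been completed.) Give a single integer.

Answer: 12

Derivation:
Step 1: advance 1 -> fork_pos = 0 + 1 = 1. Next multiple of 6 is 6 (not reached); still 0 fragment(s).
Step 2: advance 3 -> fork_pos = 1 + 3 = 4. Next multiple of 6 is 6 (not reached); still 0 fragment(s).
Step 3: advance 8 -> fork_pos = 4 + 8 = 12. Reached multiple(s) of 6: 6, 12 -> fragments 1-2 completed (2 total).
Step 4: advance 2 -> fork_pos = 12 + 2 = 14. Next multiple of 6 is 18 (not reached); still 2 fragment(s).
Step 5: advance 3 -> fork_pos = 14 + 3 = 17. Next multiple of 6 is 18 (not reached); still 2 fragment(s).
2 fragment(s) completed, covering template[0:12] (2 x 6 = 12). The next fragment, fragment 3, covers template[12:18], so it starts at position 12.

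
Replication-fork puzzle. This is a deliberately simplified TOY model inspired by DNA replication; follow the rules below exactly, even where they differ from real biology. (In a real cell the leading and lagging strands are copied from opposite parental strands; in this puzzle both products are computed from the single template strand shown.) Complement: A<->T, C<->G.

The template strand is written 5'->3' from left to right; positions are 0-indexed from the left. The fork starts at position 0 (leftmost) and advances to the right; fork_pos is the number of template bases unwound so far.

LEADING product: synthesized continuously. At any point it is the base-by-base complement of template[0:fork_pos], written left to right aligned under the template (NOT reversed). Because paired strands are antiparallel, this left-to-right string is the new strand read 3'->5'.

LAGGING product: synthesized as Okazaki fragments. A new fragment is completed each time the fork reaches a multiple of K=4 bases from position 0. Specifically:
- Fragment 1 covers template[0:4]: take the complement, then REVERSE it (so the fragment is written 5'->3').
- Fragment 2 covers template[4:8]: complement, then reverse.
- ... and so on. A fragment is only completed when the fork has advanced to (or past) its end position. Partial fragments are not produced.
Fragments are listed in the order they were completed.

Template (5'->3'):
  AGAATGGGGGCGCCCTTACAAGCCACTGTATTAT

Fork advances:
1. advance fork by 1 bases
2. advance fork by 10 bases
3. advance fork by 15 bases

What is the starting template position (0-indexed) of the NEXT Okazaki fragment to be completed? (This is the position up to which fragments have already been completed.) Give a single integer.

Step 1: advance 1 -> fork_pos = 0 + 1 = 1. Next multiple of 4 is 4 (not reached); still 0 fragment(s).
Step 2: advance 10 -> fork_pos = 1 + 10 = 11. Reached multiple(s) of 4: 4, 8 -> fragments 1-2 completed (2 total).
Step 3: advance 15 -> fork_pos = 11 + 15 = 26. Reached multiple(s) of 4: 12, 16, 20, 24 -> fragments 3-6 completed (6 total).
6 fragment(s) completed, covering template[0:24] (6 x 4 = 24). The next fragment, fragment 7, covers template[24:28], so it starts at position 24.

Answer: 24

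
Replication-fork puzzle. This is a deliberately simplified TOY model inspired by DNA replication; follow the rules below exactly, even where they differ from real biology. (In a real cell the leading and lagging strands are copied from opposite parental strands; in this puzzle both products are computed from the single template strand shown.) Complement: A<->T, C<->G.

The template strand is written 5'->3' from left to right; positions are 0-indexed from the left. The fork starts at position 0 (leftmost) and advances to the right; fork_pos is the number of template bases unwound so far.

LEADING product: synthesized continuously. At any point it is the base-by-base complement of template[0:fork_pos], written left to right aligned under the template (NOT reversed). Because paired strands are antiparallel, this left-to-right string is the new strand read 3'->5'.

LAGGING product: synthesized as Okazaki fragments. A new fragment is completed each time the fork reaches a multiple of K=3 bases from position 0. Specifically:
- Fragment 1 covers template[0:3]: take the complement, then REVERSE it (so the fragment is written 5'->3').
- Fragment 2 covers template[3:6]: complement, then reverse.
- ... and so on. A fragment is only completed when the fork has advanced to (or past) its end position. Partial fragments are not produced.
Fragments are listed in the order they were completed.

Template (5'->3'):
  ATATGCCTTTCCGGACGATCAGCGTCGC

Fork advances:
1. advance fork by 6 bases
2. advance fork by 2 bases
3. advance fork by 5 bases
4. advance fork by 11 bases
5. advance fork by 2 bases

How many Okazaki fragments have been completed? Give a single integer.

Answer: 8

Derivation:
Step 1: advance 6 -> fork_pos = 0 + 6 = 6. Reached multiple(s) of 3: 3, 6 -> fragments 1-2 completed (2 total).
Step 2: advance 2 -> fork_pos = 6 + 2 = 8. Next multiple of 3 is 9 (not reached); still 2 fragment(s).
Step 3: advance 5 -> fork_pos = 8 + 5 = 13. Reached multiple(s) of 3: 9, 12 -> fragments 3-4 completed (4 total).
Step 4: advance 11 -> fork_pos = 13 + 11 = 24. Reached multiple(s) of 3: 15, 18, 21, 24 -> fragments 5-8 completed (8 total).
Step 5: advance 2 -> fork_pos = 24 + 2 = 26. Next multiple of 3 is 27 (not reached); still 8 fragment(s).
Check: final fork_pos = 26; the multiples of 3 that are <= 26 are 3..24 -> 26 // 3 = 8 completed fragment(s).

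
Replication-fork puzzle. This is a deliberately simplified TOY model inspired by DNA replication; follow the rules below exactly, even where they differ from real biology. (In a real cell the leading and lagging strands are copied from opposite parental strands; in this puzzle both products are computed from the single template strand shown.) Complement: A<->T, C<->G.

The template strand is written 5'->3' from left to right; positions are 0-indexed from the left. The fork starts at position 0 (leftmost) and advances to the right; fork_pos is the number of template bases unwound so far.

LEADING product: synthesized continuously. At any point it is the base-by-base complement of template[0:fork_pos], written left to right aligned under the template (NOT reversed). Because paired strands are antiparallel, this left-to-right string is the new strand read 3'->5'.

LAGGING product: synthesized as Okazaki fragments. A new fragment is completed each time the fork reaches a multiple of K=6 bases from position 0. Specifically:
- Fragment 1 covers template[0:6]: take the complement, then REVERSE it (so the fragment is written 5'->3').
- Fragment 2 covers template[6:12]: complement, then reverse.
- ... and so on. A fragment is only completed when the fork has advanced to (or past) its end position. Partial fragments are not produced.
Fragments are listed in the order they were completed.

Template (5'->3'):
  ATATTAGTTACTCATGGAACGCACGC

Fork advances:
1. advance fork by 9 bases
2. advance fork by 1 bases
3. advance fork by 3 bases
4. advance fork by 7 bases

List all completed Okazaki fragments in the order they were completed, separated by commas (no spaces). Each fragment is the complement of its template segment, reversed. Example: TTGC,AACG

Step 1: advance 9 -> fork_pos = 0 + 9 = 9. Reached multiple(s) of 6: 6 -> fragment 1 completed (1 total).
Step 2: advance 1 -> fork_pos = 9 + 1 = 10. Next multiple of 6 is 12 (not reached); still 1 fragment(s).
Step 3: advance 3 -> fork_pos = 10 + 3 = 13. Reached multiple(s) of 6: 12 -> fragment 2 completed (2 total).
Step 4: advance 7 -> fork_pos = 13 + 7 = 20. Reached multiple(s) of 6: 18 -> fragment 3 completed (3 total).
Final fork_pos = 20, so 3 fragment(s) are complete. Build each: template segment -> complement -> reverse.
Fragment 1: template[0:6] = ATATTA -> complement TATAAT -> reversed TAATAT
Fragment 2: template[6:12] = GTTACT -> complement CAATGA -> reversed AGTAAC
Fragment 3: template[12:18] = CATGGA -> complement GTACCT -> reversed TCCATG

Answer: TAATAT,AGTAAC,TCCATG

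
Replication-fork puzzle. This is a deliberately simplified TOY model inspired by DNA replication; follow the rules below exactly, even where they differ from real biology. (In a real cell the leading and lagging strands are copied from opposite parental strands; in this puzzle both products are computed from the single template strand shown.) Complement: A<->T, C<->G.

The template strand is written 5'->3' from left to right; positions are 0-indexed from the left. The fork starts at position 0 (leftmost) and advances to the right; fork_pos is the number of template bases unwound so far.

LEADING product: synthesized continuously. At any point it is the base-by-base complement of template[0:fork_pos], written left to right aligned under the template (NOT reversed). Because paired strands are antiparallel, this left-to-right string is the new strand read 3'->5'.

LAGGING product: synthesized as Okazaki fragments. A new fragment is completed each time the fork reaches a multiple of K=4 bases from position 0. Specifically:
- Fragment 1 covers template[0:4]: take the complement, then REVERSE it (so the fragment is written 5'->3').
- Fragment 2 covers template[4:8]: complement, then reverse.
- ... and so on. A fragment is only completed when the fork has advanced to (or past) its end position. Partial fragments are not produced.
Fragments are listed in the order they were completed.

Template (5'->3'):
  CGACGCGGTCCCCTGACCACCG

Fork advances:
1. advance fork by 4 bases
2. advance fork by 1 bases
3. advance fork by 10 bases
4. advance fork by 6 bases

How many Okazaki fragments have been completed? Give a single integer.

Step 1: advance 4 -> fork_pos = 0 + 4 = 4. Reached multiple(s) of 4: 4 -> fragment 1 completed (1 total).
Step 2: advance 1 -> fork_pos = 4 + 1 = 5. Next multiple of 4 is 8 (not reached); still 1 fragment(s).
Step 3: advance 10 -> fork_pos = 5 + 10 = 15. Reached multiple(s) of 4: 8, 12 -> fragments 2-3 completed (3 total).
Step 4: advance 6 -> fork_pos = 15 + 6 = 21. Reached multiple(s) of 4: 16, 20 -> fragments 4-5 completed (5 total).
Check: final fork_pos = 21; the multiples of 4 that are <= 21 are 4..20 -> 21 // 4 = 5 completed fragment(s).

Answer: 5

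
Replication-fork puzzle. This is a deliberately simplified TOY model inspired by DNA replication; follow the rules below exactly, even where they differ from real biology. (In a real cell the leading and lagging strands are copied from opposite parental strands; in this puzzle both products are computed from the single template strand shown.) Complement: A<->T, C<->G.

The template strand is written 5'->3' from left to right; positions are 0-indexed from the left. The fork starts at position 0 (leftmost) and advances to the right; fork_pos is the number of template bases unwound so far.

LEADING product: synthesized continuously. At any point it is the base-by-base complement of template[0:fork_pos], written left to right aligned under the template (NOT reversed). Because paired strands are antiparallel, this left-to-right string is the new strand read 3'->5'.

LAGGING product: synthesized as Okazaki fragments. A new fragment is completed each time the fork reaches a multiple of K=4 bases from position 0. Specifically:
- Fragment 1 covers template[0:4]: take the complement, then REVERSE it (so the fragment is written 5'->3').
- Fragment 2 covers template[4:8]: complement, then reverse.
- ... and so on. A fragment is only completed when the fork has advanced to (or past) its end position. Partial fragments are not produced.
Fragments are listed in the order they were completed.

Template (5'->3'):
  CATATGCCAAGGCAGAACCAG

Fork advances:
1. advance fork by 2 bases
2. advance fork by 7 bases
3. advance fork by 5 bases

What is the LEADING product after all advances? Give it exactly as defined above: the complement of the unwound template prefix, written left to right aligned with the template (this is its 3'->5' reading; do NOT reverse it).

Answer: GTATACGGTTCCGT

Derivation:
Step 1: advance 2 -> fork_pos = 0 + 2 = 2.
Step 2: advance 7 -> fork_pos = 2 + 7 = 9.
Step 3: advance 5 -> fork_pos = 9 + 5 = 14.
Unwound prefix: template[0:14] = CATATGCCAAGGCA
Complement it base by base (A<->T, C<->G), keeping left-to-right order:
  [0:5] CATAT -> GTATA
  [5:10] GCCAA -> CGGTT
  [10:14] GGCA -> CCGT
Concatenate: GTATACGGTTCCGT (length 14; written aligned with the template, i.e. 3'->5').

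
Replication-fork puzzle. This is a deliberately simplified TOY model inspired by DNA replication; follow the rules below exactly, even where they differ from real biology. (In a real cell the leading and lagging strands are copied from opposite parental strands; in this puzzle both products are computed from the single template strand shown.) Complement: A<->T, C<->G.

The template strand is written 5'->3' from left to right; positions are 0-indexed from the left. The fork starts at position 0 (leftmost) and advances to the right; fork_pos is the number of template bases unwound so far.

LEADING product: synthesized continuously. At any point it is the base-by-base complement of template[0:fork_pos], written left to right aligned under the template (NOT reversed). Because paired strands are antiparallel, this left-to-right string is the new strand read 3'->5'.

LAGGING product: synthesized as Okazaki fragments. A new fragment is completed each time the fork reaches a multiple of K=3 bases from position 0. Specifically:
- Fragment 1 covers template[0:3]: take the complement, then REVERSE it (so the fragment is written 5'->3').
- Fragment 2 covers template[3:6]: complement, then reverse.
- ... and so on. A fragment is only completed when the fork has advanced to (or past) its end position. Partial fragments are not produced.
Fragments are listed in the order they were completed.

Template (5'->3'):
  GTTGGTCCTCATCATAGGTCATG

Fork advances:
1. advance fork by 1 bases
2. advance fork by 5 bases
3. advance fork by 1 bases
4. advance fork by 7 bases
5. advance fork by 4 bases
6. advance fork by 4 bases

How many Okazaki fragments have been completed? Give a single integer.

Answer: 7

Derivation:
Step 1: advance 1 -> fork_pos = 0 + 1 = 1. Next multiple of 3 is 3 (not reached); still 0 fragment(s).
Step 2: advance 5 -> fork_pos = 1 + 5 = 6. Reached multiple(s) of 3: 3, 6 -> fragments 1-2 completed (2 total).
Step 3: advance 1 -> fork_pos = 6 + 1 = 7. Next multiple of 3 is 9 (not reached); still 2 fragment(s).
Step 4: advance 7 -> fork_pos = 7 + 7 = 14. Reached multiple(s) of 3: 9, 12 -> fragments 3-4 completed (4 total).
Step 5: advance 4 -> fork_pos = 14 + 4 = 18. Reached multiple(s) of 3: 15, 18 -> fragments 5-6 completed (6 total).
Step 6: advance 4 -> fork_pos = 18 + 4 = 22. Reached multiple(s) of 3: 21 -> fragment 7 completed (7 total).
Check: final fork_pos = 22; the multiples of 3 that are <= 22 are 3..21 -> 22 // 3 = 7 completed fragment(s).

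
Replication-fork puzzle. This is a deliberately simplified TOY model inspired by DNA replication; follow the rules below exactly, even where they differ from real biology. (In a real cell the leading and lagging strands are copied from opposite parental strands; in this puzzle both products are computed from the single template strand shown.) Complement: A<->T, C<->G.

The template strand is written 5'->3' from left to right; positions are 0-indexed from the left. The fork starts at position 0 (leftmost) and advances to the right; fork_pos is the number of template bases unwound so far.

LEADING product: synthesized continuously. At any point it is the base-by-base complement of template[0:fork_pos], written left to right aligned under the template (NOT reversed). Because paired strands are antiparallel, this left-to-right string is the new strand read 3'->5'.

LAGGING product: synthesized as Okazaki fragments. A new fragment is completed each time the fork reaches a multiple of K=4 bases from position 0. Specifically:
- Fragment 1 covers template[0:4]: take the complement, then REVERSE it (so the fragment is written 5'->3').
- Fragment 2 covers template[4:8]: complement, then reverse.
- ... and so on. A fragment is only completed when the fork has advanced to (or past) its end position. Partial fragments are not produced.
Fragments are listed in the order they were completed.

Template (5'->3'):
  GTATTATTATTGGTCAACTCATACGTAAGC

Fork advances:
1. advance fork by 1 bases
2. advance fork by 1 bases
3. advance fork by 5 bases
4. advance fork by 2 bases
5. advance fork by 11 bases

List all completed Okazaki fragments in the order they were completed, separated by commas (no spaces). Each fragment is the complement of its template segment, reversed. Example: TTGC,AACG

Answer: ATAC,AATA,CAAT,TGAC,GAGT

Derivation:
Step 1: advance 1 -> fork_pos = 0 + 1 = 1. Next multiple of 4 is 4 (not reached); still 0 fragment(s).
Step 2: advance 1 -> fork_pos = 1 + 1 = 2. Next multiple of 4 is 4 (not reached); still 0 fragment(s).
Step 3: advance 5 -> fork_pos = 2 + 5 = 7. Reached multiple(s) of 4: 4 -> fragment 1 completed (1 total).
Step 4: advance 2 -> fork_pos = 7 + 2 = 9. Reached multiple(s) of 4: 8 -> fragment 2 completed (2 total).
Step 5: advance 11 -> fork_pos = 9 + 11 = 20. Reached multiple(s) of 4: 12, 16, 20 -> fragments 3-5 completed (5 total).
Final fork_pos = 20, so 5 fragment(s) are complete. Build each: template segment -> complement -> reverse.
Fragment 1: template[0:4] = GTAT -> complement CATA -> reversed ATAC
Fragment 2: template[4:8] = TATT -> complement ATAA -> reversed AATA
Fragment 3: template[8:12] = ATTG -> complement TAAC -> reversed CAAT
Fragment 4: template[12:16] = GTCA -> complement CAGT -> reversed TGAC
Fragment 5: template[16:20] = ACTC -> complement TGAG -> reversed GAGT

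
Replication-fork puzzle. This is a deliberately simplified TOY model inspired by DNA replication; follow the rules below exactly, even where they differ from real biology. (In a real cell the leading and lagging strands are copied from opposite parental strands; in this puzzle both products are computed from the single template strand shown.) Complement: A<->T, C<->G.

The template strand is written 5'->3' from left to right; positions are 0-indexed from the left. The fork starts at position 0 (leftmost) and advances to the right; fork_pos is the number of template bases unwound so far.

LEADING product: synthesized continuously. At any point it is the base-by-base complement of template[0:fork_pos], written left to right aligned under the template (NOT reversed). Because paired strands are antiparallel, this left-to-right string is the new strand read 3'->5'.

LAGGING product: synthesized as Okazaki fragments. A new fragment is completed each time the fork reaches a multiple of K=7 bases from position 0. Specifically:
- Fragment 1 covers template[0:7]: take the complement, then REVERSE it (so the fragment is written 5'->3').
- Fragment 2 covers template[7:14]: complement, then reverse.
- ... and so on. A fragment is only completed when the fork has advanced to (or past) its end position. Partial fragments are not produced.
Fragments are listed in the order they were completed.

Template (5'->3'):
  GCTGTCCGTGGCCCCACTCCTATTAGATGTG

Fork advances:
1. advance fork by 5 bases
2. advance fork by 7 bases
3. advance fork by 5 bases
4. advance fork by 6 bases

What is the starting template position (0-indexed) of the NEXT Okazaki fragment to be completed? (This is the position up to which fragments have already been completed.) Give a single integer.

Step 1: advance 5 -> fork_pos = 0 + 5 = 5. Next multiple of 7 is 7 (not reached); still 0 fragment(s).
Step 2: advance 7 -> fork_pos = 5 + 7 = 12. Reached multiple(s) of 7: 7 -> fragment 1 completed (1 total).
Step 3: advance 5 -> fork_pos = 12 + 5 = 17. Reached multiple(s) of 7: 14 -> fragment 2 completed (2 total).
Step 4: advance 6 -> fork_pos = 17 + 6 = 23. Reached multiple(s) of 7: 21 -> fragment 3 completed (3 total).
3 fragment(s) completed, covering template[0:21] (3 x 7 = 21). The next fragment, fragment 4, covers template[21:28], so it starts at position 21.

Answer: 21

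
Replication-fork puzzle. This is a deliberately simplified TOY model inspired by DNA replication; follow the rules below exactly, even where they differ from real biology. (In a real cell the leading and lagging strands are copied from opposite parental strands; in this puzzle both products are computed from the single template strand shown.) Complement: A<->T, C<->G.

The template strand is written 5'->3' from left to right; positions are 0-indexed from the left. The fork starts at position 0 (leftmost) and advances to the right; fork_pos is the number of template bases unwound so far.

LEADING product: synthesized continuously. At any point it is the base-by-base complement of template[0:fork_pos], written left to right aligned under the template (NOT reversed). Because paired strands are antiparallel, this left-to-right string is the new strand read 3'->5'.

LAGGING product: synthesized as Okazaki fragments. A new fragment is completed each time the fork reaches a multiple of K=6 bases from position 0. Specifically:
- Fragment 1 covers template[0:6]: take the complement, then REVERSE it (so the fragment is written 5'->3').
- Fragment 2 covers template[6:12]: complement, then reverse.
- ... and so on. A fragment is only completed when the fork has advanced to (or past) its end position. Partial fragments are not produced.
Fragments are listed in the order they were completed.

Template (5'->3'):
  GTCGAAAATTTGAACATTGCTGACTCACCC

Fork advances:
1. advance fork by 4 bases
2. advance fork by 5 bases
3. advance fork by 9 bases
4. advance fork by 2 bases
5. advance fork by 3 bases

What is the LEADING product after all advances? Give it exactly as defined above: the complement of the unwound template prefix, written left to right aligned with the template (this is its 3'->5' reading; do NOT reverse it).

Answer: CAGCTTTTAAACTTGTAACGACT

Derivation:
Step 1: advance 4 -> fork_pos = 0 + 4 = 4.
Step 2: advance 5 -> fork_pos = 4 + 5 = 9.
Step 3: advance 9 -> fork_pos = 9 + 9 = 18.
Step 4: advance 2 -> fork_pos = 18 + 2 = 20.
Step 5: advance 3 -> fork_pos = 20 + 3 = 23.
Unwound prefix: template[0:23] = GTCGAAAATTTGAACATTGCTGA
Complement it base by base (A<->T, C<->G), keeping left-to-right order:
  [0:5] GTCGA -> CAGCT
  [5:10] AAATT -> TTTAA
  [10:15] TGAAC -> ACTTG
  [15:20] ATTGC -> TAACG
  [20:23] TGA -> ACT
Concatenate: CAGCTTTTAAACTTGTAACGACT (length 23; written aligned with the template, i.e. 3'->5').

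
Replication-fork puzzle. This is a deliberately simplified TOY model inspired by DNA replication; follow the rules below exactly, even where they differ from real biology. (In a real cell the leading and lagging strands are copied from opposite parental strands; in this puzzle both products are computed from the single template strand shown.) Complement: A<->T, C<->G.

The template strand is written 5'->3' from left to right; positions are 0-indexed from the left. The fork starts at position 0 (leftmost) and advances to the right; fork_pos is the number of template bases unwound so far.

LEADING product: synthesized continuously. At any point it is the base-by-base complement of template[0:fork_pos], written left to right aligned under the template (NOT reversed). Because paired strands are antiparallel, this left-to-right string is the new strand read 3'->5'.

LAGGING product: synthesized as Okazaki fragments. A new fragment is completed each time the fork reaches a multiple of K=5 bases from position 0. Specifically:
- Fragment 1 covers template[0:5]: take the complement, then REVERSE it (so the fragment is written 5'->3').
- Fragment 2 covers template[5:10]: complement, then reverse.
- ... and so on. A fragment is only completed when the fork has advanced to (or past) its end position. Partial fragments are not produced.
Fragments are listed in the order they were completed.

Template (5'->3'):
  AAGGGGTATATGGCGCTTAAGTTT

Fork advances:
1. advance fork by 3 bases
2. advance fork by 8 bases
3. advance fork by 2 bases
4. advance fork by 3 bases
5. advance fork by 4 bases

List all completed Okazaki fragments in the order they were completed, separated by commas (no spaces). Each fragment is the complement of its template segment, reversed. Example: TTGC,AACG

Step 1: advance 3 -> fork_pos = 0 + 3 = 3. Next multiple of 5 is 5 (not reached); still 0 fragment(s).
Step 2: advance 8 -> fork_pos = 3 + 8 = 11. Reached multiple(s) of 5: 5, 10 -> fragments 1-2 completed (2 total).
Step 3: advance 2 -> fork_pos = 11 + 2 = 13. Next multiple of 5 is 15 (not reached); still 2 fragment(s).
Step 4: advance 3 -> fork_pos = 13 + 3 = 16. Reached multiple(s) of 5: 15 -> fragment 3 completed (3 total).
Step 5: advance 4 -> fork_pos = 16 + 4 = 20. Reached multiple(s) of 5: 20 -> fragment 4 completed (4 total).
Final fork_pos = 20, so 4 fragment(s) are complete. Build each: template segment -> complement -> reverse.
Fragment 1: template[0:5] = AAGGG -> complement TTCCC -> reversed CCCTT
Fragment 2: template[5:10] = GTATA -> complement CATAT -> reversed TATAC
Fragment 3: template[10:15] = TGGCG -> complement ACCGC -> reversed CGCCA
Fragment 4: template[15:20] = CTTAA -> complement GAATT -> reversed TTAAG

Answer: CCCTT,TATAC,CGCCA,TTAAG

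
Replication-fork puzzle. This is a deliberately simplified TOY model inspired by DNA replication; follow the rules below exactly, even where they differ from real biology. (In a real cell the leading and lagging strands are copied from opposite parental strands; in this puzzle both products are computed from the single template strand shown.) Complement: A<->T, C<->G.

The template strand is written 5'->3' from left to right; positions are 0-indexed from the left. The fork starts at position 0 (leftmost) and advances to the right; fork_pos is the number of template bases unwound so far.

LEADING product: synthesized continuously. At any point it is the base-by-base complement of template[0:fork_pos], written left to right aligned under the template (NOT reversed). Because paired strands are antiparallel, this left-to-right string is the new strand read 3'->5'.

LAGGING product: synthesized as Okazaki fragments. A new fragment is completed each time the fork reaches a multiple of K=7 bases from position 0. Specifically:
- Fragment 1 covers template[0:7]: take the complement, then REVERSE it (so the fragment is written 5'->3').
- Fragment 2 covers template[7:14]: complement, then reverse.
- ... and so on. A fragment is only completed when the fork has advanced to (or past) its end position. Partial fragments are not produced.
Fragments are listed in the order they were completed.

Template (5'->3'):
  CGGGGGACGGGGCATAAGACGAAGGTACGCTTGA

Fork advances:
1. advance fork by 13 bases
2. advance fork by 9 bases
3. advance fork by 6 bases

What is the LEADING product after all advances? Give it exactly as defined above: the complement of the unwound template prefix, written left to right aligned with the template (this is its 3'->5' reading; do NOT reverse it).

Answer: GCCCCCTGCCCCGTATTCTGCTTCCATG

Derivation:
Step 1: advance 13 -> fork_pos = 0 + 13 = 13.
Step 2: advance 9 -> fork_pos = 13 + 9 = 22.
Step 3: advance 6 -> fork_pos = 22 + 6 = 28.
Unwound prefix: template[0:28] = CGGGGGACGGGGCATAAGACGAAGGTAC
Complement it base by base (A<->T, C<->G), keeping left-to-right order:
  [0:5] CGGGG -> GCCCC
  [5:10] GACGG -> CTGCC
  [10:15] GGCAT -> CCGTA
  [15:20] AAGAC -> TTCTG
  [20:25] GAAGG -> CTTCC
  [25:28] TAC -> ATG
Concatenate: GCCCCCTGCCCCGTATTCTGCTTCCATG (length 28; written aligned with the template, i.e. 3'->5').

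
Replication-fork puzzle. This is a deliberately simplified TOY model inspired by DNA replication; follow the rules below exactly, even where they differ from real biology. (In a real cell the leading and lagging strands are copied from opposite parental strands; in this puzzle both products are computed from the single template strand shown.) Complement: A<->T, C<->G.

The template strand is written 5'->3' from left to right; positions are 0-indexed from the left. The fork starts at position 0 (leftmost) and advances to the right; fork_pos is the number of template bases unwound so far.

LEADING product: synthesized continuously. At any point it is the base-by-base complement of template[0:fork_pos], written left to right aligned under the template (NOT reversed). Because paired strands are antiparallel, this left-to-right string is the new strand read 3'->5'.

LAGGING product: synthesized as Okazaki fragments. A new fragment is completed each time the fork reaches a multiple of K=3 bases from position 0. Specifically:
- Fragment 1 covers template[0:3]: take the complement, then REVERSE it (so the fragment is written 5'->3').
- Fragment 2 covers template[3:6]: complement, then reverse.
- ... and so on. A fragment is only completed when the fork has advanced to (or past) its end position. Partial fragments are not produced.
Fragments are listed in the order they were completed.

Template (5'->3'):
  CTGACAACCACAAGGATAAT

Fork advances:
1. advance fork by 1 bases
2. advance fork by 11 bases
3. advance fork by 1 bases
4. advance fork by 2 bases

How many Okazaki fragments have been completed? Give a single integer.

Answer: 5

Derivation:
Step 1: advance 1 -> fork_pos = 0 + 1 = 1. Next multiple of 3 is 3 (not reached); still 0 fragment(s).
Step 2: advance 11 -> fork_pos = 1 + 11 = 12. Reached multiple(s) of 3: 3, 6, 9, 12 -> fragments 1-4 completed (4 total).
Step 3: advance 1 -> fork_pos = 12 + 1 = 13. Next multiple of 3 is 15 (not reached); still 4 fragment(s).
Step 4: advance 2 -> fork_pos = 13 + 2 = 15. Reached multiple(s) of 3: 15 -> fragment 5 completed (5 total).
Check: final fork_pos = 15; the multiples of 3 that are <= 15 are 3..15 -> 15 // 3 = 5 completed fragment(s).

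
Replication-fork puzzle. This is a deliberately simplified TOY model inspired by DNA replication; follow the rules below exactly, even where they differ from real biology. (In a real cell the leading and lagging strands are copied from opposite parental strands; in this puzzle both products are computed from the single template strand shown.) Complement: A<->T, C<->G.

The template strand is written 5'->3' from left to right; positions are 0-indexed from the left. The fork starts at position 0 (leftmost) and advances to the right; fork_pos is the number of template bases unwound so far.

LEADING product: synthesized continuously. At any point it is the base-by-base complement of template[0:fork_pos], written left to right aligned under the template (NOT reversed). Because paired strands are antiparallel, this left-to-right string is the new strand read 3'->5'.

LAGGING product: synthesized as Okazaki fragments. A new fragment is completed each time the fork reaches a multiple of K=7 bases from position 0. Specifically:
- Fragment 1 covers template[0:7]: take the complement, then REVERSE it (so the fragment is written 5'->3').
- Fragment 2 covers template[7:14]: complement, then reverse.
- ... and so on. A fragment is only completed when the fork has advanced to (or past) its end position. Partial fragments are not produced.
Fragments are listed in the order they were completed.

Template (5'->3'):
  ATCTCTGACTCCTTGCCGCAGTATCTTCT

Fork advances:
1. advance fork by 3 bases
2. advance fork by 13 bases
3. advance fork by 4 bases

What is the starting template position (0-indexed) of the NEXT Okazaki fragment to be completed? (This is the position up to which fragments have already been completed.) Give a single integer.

Answer: 14

Derivation:
Step 1: advance 3 -> fork_pos = 0 + 3 = 3. Next multiple of 7 is 7 (not reached); still 0 fragment(s).
Step 2: advance 13 -> fork_pos = 3 + 13 = 16. Reached multiple(s) of 7: 7, 14 -> fragments 1-2 completed (2 total).
Step 3: advance 4 -> fork_pos = 16 + 4 = 20. Next multiple of 7 is 21 (not reached); still 2 fragment(s).
2 fragment(s) completed, covering template[0:14] (2 x 7 = 14). The next fragment, fragment 3, covers template[14:21], so it starts at position 14.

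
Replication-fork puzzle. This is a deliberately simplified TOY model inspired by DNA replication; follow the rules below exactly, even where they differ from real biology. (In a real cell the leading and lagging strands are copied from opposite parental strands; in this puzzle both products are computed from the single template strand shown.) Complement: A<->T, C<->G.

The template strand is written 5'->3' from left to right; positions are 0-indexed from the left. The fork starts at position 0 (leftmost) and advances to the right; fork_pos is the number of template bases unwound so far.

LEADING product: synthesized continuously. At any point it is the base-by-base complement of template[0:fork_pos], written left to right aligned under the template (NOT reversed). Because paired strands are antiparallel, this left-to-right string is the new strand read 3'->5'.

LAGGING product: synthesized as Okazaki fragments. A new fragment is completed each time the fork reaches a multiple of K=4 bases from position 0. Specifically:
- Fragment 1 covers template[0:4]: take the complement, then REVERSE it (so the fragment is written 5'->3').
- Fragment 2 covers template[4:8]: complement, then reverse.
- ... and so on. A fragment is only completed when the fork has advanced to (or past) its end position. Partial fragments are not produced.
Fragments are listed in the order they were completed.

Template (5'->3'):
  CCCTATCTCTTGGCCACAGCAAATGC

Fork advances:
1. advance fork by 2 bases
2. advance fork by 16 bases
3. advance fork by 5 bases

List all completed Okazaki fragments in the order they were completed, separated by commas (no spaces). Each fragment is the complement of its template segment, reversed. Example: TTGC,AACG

Answer: AGGG,AGAT,CAAG,TGGC,GCTG

Derivation:
Step 1: advance 2 -> fork_pos = 0 + 2 = 2. Next multiple of 4 is 4 (not reached); still 0 fragment(s).
Step 2: advance 16 -> fork_pos = 2 + 16 = 18. Reached multiple(s) of 4: 4, 8, 12, 16 -> fragments 1-4 completed (4 total).
Step 3: advance 5 -> fork_pos = 18 + 5 = 23. Reached multiple(s) of 4: 20 -> fragment 5 completed (5 total).
Final fork_pos = 23, so 5 fragment(s) are complete. Build each: template segment -> complement -> reverse.
Fragment 1: template[0:4] = CCCT -> complement GGGA -> reversed AGGG
Fragment 2: template[4:8] = ATCT -> complement TAGA -> reversed AGAT
Fragment 3: template[8:12] = CTTG -> complement GAAC -> reversed CAAG
Fragment 4: template[12:16] = GCCA -> complement CGGT -> reversed TGGC
Fragment 5: template[16:20] = CAGC -> complement GTCG -> reversed GCTG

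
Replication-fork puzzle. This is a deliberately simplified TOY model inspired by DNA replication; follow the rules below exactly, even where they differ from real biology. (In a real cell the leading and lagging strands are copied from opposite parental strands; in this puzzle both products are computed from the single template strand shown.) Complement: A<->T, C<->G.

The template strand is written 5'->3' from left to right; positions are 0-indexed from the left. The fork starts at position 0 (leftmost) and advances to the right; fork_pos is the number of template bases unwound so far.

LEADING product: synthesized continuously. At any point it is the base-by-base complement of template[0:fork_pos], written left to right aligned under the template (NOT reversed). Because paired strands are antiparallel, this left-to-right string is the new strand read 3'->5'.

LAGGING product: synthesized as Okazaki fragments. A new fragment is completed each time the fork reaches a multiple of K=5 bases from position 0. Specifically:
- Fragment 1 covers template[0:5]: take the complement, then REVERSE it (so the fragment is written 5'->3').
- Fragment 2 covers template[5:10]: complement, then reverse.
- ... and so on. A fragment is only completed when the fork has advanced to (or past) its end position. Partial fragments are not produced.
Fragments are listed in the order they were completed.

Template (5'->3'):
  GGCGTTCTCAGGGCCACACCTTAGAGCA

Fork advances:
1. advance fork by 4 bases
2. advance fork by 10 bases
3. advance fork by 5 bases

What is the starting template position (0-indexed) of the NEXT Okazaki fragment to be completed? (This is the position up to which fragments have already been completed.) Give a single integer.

Step 1: advance 4 -> fork_pos = 0 + 4 = 4. Next multiple of 5 is 5 (not reached); still 0 fragment(s).
Step 2: advance 10 -> fork_pos = 4 + 10 = 14. Reached multiple(s) of 5: 5, 10 -> fragments 1-2 completed (2 total).
Step 3: advance 5 -> fork_pos = 14 + 5 = 19. Reached multiple(s) of 5: 15 -> fragment 3 completed (3 total).
3 fragment(s) completed, covering template[0:15] (3 x 5 = 15). The next fragment, fragment 4, covers template[15:20], so it starts at position 15.

Answer: 15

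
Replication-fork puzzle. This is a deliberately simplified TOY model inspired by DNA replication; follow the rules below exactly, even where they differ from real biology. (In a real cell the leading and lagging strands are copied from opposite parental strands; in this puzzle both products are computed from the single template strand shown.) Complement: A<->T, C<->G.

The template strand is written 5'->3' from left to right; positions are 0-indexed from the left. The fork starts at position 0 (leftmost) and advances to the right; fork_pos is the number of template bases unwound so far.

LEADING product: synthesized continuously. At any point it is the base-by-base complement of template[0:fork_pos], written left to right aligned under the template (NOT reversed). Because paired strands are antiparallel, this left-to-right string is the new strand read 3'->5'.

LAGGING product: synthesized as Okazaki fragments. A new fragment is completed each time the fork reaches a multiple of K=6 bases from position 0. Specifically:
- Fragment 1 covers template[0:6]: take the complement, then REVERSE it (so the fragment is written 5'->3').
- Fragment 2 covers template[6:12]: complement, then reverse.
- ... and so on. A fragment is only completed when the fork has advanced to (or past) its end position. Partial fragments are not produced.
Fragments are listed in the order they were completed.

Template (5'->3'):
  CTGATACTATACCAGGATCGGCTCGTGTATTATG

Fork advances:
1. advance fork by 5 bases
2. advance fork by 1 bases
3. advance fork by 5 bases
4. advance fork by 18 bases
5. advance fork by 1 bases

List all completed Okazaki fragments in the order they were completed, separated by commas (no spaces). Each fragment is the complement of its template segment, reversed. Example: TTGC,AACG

Answer: TATCAG,GTATAG,ATCCTG,GAGCCG,ATACAC

Derivation:
Step 1: advance 5 -> fork_pos = 0 + 5 = 5. Next multiple of 6 is 6 (not reached); still 0 fragment(s).
Step 2: advance 1 -> fork_pos = 5 + 1 = 6. Reached multiple(s) of 6: 6 -> fragment 1 completed (1 total).
Step 3: advance 5 -> fork_pos = 6 + 5 = 11. Next multiple of 6 is 12 (not reached); still 1 fragment(s).
Step 4: advance 18 -> fork_pos = 11 + 18 = 29. Reached multiple(s) of 6: 12, 18, 24 -> fragments 2-4 completed (4 total).
Step 5: advance 1 -> fork_pos = 29 + 1 = 30. Reached multiple(s) of 6: 30 -> fragment 5 completed (5 total).
Final fork_pos = 30, so 5 fragment(s) are complete. Build each: template segment -> complement -> reverse.
Fragment 1: template[0:6] = CTGATA -> complement GACTAT -> reversed TATCAG
Fragment 2: template[6:12] = CTATAC -> complement GATATG -> reversed GTATAG
Fragment 3: template[12:18] = CAGGAT -> complement GTCCTA -> reversed ATCCTG
Fragment 4: template[18:24] = CGGCTC -> complement GCCGAG -> reversed GAGCCG
Fragment 5: template[24:30] = GTGTAT -> complement CACATA -> reversed ATACAC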